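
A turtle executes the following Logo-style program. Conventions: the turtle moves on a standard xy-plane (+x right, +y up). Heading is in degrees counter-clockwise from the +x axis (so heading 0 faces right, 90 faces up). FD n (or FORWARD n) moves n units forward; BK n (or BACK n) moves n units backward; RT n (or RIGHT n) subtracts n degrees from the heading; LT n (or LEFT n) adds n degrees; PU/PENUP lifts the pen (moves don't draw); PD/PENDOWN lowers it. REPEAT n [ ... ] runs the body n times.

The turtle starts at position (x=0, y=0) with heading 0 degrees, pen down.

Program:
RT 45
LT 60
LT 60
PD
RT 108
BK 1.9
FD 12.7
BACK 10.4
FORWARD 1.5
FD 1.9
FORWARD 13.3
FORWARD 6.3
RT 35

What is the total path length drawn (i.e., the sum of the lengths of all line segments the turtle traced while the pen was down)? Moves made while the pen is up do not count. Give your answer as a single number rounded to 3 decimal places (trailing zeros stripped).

Answer: 48

Derivation:
Executing turtle program step by step:
Start: pos=(0,0), heading=0, pen down
RT 45: heading 0 -> 315
LT 60: heading 315 -> 15
LT 60: heading 15 -> 75
PD: pen down
RT 108: heading 75 -> 327
BK 1.9: (0,0) -> (-1.593,1.035) [heading=327, draw]
FD 12.7: (-1.593,1.035) -> (9.058,-5.882) [heading=327, draw]
BK 10.4: (9.058,-5.882) -> (0.335,-0.218) [heading=327, draw]
FD 1.5: (0.335,-0.218) -> (1.593,-1.035) [heading=327, draw]
FD 1.9: (1.593,-1.035) -> (3.187,-2.07) [heading=327, draw]
FD 13.3: (3.187,-2.07) -> (14.341,-9.313) [heading=327, draw]
FD 6.3: (14.341,-9.313) -> (19.625,-12.745) [heading=327, draw]
RT 35: heading 327 -> 292
Final: pos=(19.625,-12.745), heading=292, 7 segment(s) drawn

Segment lengths:
  seg 1: (0,0) -> (-1.593,1.035), length = 1.9
  seg 2: (-1.593,1.035) -> (9.058,-5.882), length = 12.7
  seg 3: (9.058,-5.882) -> (0.335,-0.218), length = 10.4
  seg 4: (0.335,-0.218) -> (1.593,-1.035), length = 1.5
  seg 5: (1.593,-1.035) -> (3.187,-2.07), length = 1.9
  seg 6: (3.187,-2.07) -> (14.341,-9.313), length = 13.3
  seg 7: (14.341,-9.313) -> (19.625,-12.745), length = 6.3
Total = 48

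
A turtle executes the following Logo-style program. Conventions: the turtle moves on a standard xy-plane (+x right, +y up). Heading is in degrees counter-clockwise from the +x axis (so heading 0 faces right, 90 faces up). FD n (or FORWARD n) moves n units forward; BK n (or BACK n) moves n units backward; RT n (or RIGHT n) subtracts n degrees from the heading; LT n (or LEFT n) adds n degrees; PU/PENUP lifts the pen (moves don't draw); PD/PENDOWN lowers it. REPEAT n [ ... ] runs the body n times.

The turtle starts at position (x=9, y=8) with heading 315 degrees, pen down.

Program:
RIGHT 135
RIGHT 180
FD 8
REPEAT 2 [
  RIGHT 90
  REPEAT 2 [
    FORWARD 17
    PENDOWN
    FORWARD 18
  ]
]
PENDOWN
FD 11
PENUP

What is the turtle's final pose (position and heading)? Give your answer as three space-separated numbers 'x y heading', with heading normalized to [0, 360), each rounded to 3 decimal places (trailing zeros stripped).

Executing turtle program step by step:
Start: pos=(9,8), heading=315, pen down
RT 135: heading 315 -> 180
RT 180: heading 180 -> 0
FD 8: (9,8) -> (17,8) [heading=0, draw]
REPEAT 2 [
  -- iteration 1/2 --
  RT 90: heading 0 -> 270
  REPEAT 2 [
    -- iteration 1/2 --
    FD 17: (17,8) -> (17,-9) [heading=270, draw]
    PD: pen down
    FD 18: (17,-9) -> (17,-27) [heading=270, draw]
    -- iteration 2/2 --
    FD 17: (17,-27) -> (17,-44) [heading=270, draw]
    PD: pen down
    FD 18: (17,-44) -> (17,-62) [heading=270, draw]
  ]
  -- iteration 2/2 --
  RT 90: heading 270 -> 180
  REPEAT 2 [
    -- iteration 1/2 --
    FD 17: (17,-62) -> (0,-62) [heading=180, draw]
    PD: pen down
    FD 18: (0,-62) -> (-18,-62) [heading=180, draw]
    -- iteration 2/2 --
    FD 17: (-18,-62) -> (-35,-62) [heading=180, draw]
    PD: pen down
    FD 18: (-35,-62) -> (-53,-62) [heading=180, draw]
  ]
]
PD: pen down
FD 11: (-53,-62) -> (-64,-62) [heading=180, draw]
PU: pen up
Final: pos=(-64,-62), heading=180, 10 segment(s) drawn

Answer: -64 -62 180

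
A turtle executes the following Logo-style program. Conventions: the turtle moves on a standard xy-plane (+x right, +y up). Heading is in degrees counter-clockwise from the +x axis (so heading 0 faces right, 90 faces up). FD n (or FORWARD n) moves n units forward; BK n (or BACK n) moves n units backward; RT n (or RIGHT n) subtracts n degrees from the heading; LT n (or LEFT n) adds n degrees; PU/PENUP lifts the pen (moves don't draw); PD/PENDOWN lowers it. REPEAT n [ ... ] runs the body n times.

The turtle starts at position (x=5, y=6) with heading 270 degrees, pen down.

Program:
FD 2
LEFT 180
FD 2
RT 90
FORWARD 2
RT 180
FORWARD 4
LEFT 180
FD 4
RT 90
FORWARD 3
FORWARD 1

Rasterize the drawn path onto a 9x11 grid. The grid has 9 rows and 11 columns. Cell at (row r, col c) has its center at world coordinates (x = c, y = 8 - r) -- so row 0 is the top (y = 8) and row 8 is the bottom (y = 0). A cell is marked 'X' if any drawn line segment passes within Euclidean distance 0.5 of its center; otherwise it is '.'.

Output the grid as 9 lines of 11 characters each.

Answer: ...........
...........
...XXXXX...
.....X.X...
.....X.X...
.......X...
.......X...
...........
...........

Derivation:
Segment 0: (5,6) -> (5,4)
Segment 1: (5,4) -> (5,6)
Segment 2: (5,6) -> (7,6)
Segment 3: (7,6) -> (3,6)
Segment 4: (3,6) -> (7,6)
Segment 5: (7,6) -> (7,3)
Segment 6: (7,3) -> (7,2)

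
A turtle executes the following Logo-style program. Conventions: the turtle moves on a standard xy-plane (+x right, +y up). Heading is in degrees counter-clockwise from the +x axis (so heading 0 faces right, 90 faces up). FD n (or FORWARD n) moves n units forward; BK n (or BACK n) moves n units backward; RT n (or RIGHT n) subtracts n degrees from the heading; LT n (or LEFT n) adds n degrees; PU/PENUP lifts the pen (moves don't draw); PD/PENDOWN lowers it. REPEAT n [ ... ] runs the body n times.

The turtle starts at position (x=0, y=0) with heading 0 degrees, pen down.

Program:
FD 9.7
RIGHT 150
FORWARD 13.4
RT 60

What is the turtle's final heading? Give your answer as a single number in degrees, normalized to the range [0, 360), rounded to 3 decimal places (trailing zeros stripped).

Executing turtle program step by step:
Start: pos=(0,0), heading=0, pen down
FD 9.7: (0,0) -> (9.7,0) [heading=0, draw]
RT 150: heading 0 -> 210
FD 13.4: (9.7,0) -> (-1.905,-6.7) [heading=210, draw]
RT 60: heading 210 -> 150
Final: pos=(-1.905,-6.7), heading=150, 2 segment(s) drawn

Answer: 150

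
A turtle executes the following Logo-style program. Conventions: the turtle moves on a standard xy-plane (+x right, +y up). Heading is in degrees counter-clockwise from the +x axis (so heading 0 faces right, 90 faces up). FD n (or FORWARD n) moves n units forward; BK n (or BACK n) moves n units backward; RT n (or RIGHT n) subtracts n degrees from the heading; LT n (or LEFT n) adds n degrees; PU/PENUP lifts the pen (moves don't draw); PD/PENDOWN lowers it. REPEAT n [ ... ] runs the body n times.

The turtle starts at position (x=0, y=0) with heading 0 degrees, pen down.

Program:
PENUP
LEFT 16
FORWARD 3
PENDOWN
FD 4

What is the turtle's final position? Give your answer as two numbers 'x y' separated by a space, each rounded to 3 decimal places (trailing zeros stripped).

Executing turtle program step by step:
Start: pos=(0,0), heading=0, pen down
PU: pen up
LT 16: heading 0 -> 16
FD 3: (0,0) -> (2.884,0.827) [heading=16, move]
PD: pen down
FD 4: (2.884,0.827) -> (6.729,1.929) [heading=16, draw]
Final: pos=(6.729,1.929), heading=16, 1 segment(s) drawn

Answer: 6.729 1.929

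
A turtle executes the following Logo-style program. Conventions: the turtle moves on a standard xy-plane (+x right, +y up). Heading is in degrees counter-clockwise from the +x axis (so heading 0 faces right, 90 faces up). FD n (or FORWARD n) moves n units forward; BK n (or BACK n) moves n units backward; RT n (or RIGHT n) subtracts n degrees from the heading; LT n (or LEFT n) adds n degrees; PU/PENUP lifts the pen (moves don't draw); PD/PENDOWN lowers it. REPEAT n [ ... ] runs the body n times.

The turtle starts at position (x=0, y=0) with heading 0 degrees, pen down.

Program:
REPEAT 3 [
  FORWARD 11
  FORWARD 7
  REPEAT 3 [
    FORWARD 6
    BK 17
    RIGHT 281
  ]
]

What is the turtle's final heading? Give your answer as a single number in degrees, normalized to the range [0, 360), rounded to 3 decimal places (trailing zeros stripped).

Answer: 351

Derivation:
Executing turtle program step by step:
Start: pos=(0,0), heading=0, pen down
REPEAT 3 [
  -- iteration 1/3 --
  FD 11: (0,0) -> (11,0) [heading=0, draw]
  FD 7: (11,0) -> (18,0) [heading=0, draw]
  REPEAT 3 [
    -- iteration 1/3 --
    FD 6: (18,0) -> (24,0) [heading=0, draw]
    BK 17: (24,0) -> (7,0) [heading=0, draw]
    RT 281: heading 0 -> 79
    -- iteration 2/3 --
    FD 6: (7,0) -> (8.145,5.89) [heading=79, draw]
    BK 17: (8.145,5.89) -> (4.901,-10.798) [heading=79, draw]
    RT 281: heading 79 -> 158
    -- iteration 3/3 --
    FD 6: (4.901,-10.798) -> (-0.662,-8.55) [heading=158, draw]
    BK 17: (-0.662,-8.55) -> (15.1,-14.919) [heading=158, draw]
    RT 281: heading 158 -> 237
  ]
  -- iteration 2/3 --
  FD 11: (15.1,-14.919) -> (9.109,-24.144) [heading=237, draw]
  FD 7: (9.109,-24.144) -> (5.297,-30.015) [heading=237, draw]
  REPEAT 3 [
    -- iteration 1/3 --
    FD 6: (5.297,-30.015) -> (2.029,-35.047) [heading=237, draw]
    BK 17: (2.029,-35.047) -> (11.288,-20.789) [heading=237, draw]
    RT 281: heading 237 -> 316
    -- iteration 2/3 --
    FD 6: (11.288,-20.789) -> (15.604,-24.957) [heading=316, draw]
    BK 17: (15.604,-24.957) -> (3.375,-13.148) [heading=316, draw]
    RT 281: heading 316 -> 35
    -- iteration 3/3 --
    FD 6: (3.375,-13.148) -> (8.29,-9.707) [heading=35, draw]
    BK 17: (8.29,-9.707) -> (-5.636,-19.457) [heading=35, draw]
    RT 281: heading 35 -> 114
  ]
  -- iteration 3/3 --
  FD 11: (-5.636,-19.457) -> (-10.11,-9.408) [heading=114, draw]
  FD 7: (-10.11,-9.408) -> (-12.957,-3.014) [heading=114, draw]
  REPEAT 3 [
    -- iteration 1/3 --
    FD 6: (-12.957,-3.014) -> (-15.397,2.468) [heading=114, draw]
    BK 17: (-15.397,2.468) -> (-8.483,-13.063) [heading=114, draw]
    RT 281: heading 114 -> 193
    -- iteration 2/3 --
    FD 6: (-8.483,-13.063) -> (-14.329,-14.412) [heading=193, draw]
    BK 17: (-14.329,-14.412) -> (2.235,-10.588) [heading=193, draw]
    RT 281: heading 193 -> 272
    -- iteration 3/3 --
    FD 6: (2.235,-10.588) -> (2.445,-16.584) [heading=272, draw]
    BK 17: (2.445,-16.584) -> (1.851,0.405) [heading=272, draw]
    RT 281: heading 272 -> 351
  ]
]
Final: pos=(1.851,0.405), heading=351, 24 segment(s) drawn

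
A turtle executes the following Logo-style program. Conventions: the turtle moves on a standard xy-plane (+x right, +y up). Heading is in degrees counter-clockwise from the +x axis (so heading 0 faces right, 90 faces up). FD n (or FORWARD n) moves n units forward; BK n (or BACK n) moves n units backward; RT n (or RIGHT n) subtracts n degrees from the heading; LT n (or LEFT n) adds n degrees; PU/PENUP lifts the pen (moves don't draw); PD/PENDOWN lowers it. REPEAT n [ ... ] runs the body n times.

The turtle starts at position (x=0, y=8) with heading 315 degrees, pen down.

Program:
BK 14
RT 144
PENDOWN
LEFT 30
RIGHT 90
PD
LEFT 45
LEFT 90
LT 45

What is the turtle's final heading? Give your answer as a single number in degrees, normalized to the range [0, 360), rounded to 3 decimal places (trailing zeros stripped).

Answer: 291

Derivation:
Executing turtle program step by step:
Start: pos=(0,8), heading=315, pen down
BK 14: (0,8) -> (-9.899,17.899) [heading=315, draw]
RT 144: heading 315 -> 171
PD: pen down
LT 30: heading 171 -> 201
RT 90: heading 201 -> 111
PD: pen down
LT 45: heading 111 -> 156
LT 90: heading 156 -> 246
LT 45: heading 246 -> 291
Final: pos=(-9.899,17.899), heading=291, 1 segment(s) drawn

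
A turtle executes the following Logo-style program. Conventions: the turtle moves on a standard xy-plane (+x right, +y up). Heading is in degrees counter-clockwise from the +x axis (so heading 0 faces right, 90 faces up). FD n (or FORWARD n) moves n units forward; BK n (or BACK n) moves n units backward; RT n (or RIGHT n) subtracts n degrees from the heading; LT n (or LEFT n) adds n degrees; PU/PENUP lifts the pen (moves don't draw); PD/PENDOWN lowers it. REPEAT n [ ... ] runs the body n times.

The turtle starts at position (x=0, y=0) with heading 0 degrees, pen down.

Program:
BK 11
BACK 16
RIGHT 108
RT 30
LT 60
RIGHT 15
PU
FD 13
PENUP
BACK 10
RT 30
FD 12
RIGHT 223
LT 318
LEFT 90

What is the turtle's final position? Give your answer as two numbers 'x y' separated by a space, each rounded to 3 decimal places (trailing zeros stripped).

Executing turtle program step by step:
Start: pos=(0,0), heading=0, pen down
BK 11: (0,0) -> (-11,0) [heading=0, draw]
BK 16: (-11,0) -> (-27,0) [heading=0, draw]
RT 108: heading 0 -> 252
RT 30: heading 252 -> 222
LT 60: heading 222 -> 282
RT 15: heading 282 -> 267
PU: pen up
FD 13: (-27,0) -> (-27.68,-12.982) [heading=267, move]
PU: pen up
BK 10: (-27.68,-12.982) -> (-27.157,-2.996) [heading=267, move]
RT 30: heading 267 -> 237
FD 12: (-27.157,-2.996) -> (-33.693,-13.06) [heading=237, move]
RT 223: heading 237 -> 14
LT 318: heading 14 -> 332
LT 90: heading 332 -> 62
Final: pos=(-33.693,-13.06), heading=62, 2 segment(s) drawn

Answer: -33.693 -13.06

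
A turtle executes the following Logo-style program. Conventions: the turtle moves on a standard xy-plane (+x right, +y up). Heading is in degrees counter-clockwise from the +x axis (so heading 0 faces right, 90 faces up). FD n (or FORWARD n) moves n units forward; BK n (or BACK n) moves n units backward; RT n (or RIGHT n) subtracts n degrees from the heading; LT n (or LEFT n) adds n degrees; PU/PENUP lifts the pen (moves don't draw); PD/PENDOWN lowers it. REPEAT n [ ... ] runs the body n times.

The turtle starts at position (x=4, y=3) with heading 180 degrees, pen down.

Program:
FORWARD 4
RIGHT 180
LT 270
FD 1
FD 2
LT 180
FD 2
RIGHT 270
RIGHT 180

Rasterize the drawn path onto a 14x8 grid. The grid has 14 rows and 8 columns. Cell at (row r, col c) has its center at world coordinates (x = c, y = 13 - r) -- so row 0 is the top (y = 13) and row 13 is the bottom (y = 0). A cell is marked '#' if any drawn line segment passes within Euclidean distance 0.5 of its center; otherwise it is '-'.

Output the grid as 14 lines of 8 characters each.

Segment 0: (4,3) -> (0,3)
Segment 1: (0,3) -> (-0,2)
Segment 2: (-0,2) -> (-0,0)
Segment 3: (-0,0) -> (0,2)

Answer: --------
--------
--------
--------
--------
--------
--------
--------
--------
--------
#####---
#-------
#-------
#-------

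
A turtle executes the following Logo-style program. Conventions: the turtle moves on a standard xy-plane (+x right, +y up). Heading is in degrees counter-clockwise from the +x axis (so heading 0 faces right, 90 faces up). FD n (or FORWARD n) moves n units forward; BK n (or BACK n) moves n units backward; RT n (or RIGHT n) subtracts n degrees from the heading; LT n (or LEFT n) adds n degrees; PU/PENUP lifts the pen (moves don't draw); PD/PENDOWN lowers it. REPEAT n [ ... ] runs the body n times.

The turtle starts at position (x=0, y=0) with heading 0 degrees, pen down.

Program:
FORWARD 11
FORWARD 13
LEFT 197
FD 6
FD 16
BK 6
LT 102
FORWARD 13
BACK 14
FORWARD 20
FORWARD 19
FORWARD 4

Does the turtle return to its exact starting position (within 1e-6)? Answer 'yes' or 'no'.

Answer: no

Derivation:
Executing turtle program step by step:
Start: pos=(0,0), heading=0, pen down
FD 11: (0,0) -> (11,0) [heading=0, draw]
FD 13: (11,0) -> (24,0) [heading=0, draw]
LT 197: heading 0 -> 197
FD 6: (24,0) -> (18.262,-1.754) [heading=197, draw]
FD 16: (18.262,-1.754) -> (2.961,-6.432) [heading=197, draw]
BK 6: (2.961,-6.432) -> (8.699,-4.678) [heading=197, draw]
LT 102: heading 197 -> 299
FD 13: (8.699,-4.678) -> (15.002,-16.048) [heading=299, draw]
BK 14: (15.002,-16.048) -> (8.214,-3.803) [heading=299, draw]
FD 20: (8.214,-3.803) -> (17.911,-21.296) [heading=299, draw]
FD 19: (17.911,-21.296) -> (27.122,-37.913) [heading=299, draw]
FD 4: (27.122,-37.913) -> (29.061,-41.412) [heading=299, draw]
Final: pos=(29.061,-41.412), heading=299, 10 segment(s) drawn

Start position: (0, 0)
Final position: (29.061, -41.412)
Distance = 50.592; >= 1e-6 -> NOT closed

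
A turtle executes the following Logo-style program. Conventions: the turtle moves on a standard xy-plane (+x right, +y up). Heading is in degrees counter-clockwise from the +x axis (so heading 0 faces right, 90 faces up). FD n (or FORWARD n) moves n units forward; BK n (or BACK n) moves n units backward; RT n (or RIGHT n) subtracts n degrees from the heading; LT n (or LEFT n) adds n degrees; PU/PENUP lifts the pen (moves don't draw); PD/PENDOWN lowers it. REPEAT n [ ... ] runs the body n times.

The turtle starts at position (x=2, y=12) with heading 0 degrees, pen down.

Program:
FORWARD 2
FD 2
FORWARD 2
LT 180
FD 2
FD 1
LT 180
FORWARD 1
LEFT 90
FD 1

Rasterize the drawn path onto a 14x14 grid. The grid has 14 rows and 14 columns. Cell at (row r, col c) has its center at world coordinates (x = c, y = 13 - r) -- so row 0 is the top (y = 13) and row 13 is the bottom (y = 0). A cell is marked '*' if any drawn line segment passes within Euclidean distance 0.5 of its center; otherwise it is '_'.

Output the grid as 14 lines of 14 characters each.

Segment 0: (2,12) -> (4,12)
Segment 1: (4,12) -> (6,12)
Segment 2: (6,12) -> (8,12)
Segment 3: (8,12) -> (6,12)
Segment 4: (6,12) -> (5,12)
Segment 5: (5,12) -> (6,12)
Segment 6: (6,12) -> (6,13)

Answer: ______*_______
__*******_____
______________
______________
______________
______________
______________
______________
______________
______________
______________
______________
______________
______________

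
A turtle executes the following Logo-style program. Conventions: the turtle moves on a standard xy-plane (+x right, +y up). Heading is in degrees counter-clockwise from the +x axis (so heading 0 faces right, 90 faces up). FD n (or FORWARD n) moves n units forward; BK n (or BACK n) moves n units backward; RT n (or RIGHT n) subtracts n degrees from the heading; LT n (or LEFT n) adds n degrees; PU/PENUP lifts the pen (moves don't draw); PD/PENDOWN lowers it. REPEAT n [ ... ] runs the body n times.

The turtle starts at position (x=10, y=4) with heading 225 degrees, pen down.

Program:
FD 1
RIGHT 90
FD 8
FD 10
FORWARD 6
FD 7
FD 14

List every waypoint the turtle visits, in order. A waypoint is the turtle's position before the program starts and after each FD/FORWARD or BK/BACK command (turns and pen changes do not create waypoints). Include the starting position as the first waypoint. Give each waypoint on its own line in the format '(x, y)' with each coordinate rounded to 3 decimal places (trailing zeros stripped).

Answer: (10, 4)
(9.293, 3.293)
(3.636, 8.95)
(-3.435, 16.021)
(-7.678, 20.263)
(-12.627, 25.213)
(-22.527, 35.113)

Derivation:
Executing turtle program step by step:
Start: pos=(10,4), heading=225, pen down
FD 1: (10,4) -> (9.293,3.293) [heading=225, draw]
RT 90: heading 225 -> 135
FD 8: (9.293,3.293) -> (3.636,8.95) [heading=135, draw]
FD 10: (3.636,8.95) -> (-3.435,16.021) [heading=135, draw]
FD 6: (-3.435,16.021) -> (-7.678,20.263) [heading=135, draw]
FD 7: (-7.678,20.263) -> (-12.627,25.213) [heading=135, draw]
FD 14: (-12.627,25.213) -> (-22.527,35.113) [heading=135, draw]
Final: pos=(-22.527,35.113), heading=135, 6 segment(s) drawn
Waypoints (7 total):
(10, 4)
(9.293, 3.293)
(3.636, 8.95)
(-3.435, 16.021)
(-7.678, 20.263)
(-12.627, 25.213)
(-22.527, 35.113)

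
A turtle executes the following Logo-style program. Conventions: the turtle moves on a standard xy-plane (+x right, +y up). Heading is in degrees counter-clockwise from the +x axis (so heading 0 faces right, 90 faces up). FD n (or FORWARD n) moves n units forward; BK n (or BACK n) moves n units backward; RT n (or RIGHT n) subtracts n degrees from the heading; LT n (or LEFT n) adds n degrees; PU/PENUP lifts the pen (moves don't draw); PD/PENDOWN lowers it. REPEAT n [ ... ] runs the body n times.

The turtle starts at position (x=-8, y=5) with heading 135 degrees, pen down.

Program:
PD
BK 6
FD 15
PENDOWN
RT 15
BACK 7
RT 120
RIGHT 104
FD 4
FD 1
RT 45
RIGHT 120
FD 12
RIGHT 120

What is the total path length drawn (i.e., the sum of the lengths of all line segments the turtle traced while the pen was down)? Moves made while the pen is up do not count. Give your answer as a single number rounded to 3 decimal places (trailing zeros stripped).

Answer: 45

Derivation:
Executing turtle program step by step:
Start: pos=(-8,5), heading=135, pen down
PD: pen down
BK 6: (-8,5) -> (-3.757,0.757) [heading=135, draw]
FD 15: (-3.757,0.757) -> (-14.364,11.364) [heading=135, draw]
PD: pen down
RT 15: heading 135 -> 120
BK 7: (-14.364,11.364) -> (-10.864,5.302) [heading=120, draw]
RT 120: heading 120 -> 0
RT 104: heading 0 -> 256
FD 4: (-10.864,5.302) -> (-11.832,1.421) [heading=256, draw]
FD 1: (-11.832,1.421) -> (-12.074,0.45) [heading=256, draw]
RT 45: heading 256 -> 211
RT 120: heading 211 -> 91
FD 12: (-12.074,0.45) -> (-12.283,12.448) [heading=91, draw]
RT 120: heading 91 -> 331
Final: pos=(-12.283,12.448), heading=331, 6 segment(s) drawn

Segment lengths:
  seg 1: (-8,5) -> (-3.757,0.757), length = 6
  seg 2: (-3.757,0.757) -> (-14.364,11.364), length = 15
  seg 3: (-14.364,11.364) -> (-10.864,5.302), length = 7
  seg 4: (-10.864,5.302) -> (-11.832,1.421), length = 4
  seg 5: (-11.832,1.421) -> (-12.074,0.45), length = 1
  seg 6: (-12.074,0.45) -> (-12.283,12.448), length = 12
Total = 45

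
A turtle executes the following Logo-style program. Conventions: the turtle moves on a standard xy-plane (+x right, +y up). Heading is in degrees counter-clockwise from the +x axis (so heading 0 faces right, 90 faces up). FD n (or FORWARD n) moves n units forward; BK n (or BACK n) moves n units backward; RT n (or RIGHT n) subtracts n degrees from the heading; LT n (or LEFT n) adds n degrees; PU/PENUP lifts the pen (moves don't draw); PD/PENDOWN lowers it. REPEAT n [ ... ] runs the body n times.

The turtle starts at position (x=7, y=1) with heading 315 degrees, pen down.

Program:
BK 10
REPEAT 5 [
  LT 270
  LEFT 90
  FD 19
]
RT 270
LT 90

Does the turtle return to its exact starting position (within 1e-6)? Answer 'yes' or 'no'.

Executing turtle program step by step:
Start: pos=(7,1), heading=315, pen down
BK 10: (7,1) -> (-0.071,8.071) [heading=315, draw]
REPEAT 5 [
  -- iteration 1/5 --
  LT 270: heading 315 -> 225
  LT 90: heading 225 -> 315
  FD 19: (-0.071,8.071) -> (13.364,-5.364) [heading=315, draw]
  -- iteration 2/5 --
  LT 270: heading 315 -> 225
  LT 90: heading 225 -> 315
  FD 19: (13.364,-5.364) -> (26.799,-18.799) [heading=315, draw]
  -- iteration 3/5 --
  LT 270: heading 315 -> 225
  LT 90: heading 225 -> 315
  FD 19: (26.799,-18.799) -> (40.234,-32.234) [heading=315, draw]
  -- iteration 4/5 --
  LT 270: heading 315 -> 225
  LT 90: heading 225 -> 315
  FD 19: (40.234,-32.234) -> (53.669,-45.669) [heading=315, draw]
  -- iteration 5/5 --
  LT 270: heading 315 -> 225
  LT 90: heading 225 -> 315
  FD 19: (53.669,-45.669) -> (67.104,-59.104) [heading=315, draw]
]
RT 270: heading 315 -> 45
LT 90: heading 45 -> 135
Final: pos=(67.104,-59.104), heading=135, 6 segment(s) drawn

Start position: (7, 1)
Final position: (67.104, -59.104)
Distance = 85; >= 1e-6 -> NOT closed

Answer: no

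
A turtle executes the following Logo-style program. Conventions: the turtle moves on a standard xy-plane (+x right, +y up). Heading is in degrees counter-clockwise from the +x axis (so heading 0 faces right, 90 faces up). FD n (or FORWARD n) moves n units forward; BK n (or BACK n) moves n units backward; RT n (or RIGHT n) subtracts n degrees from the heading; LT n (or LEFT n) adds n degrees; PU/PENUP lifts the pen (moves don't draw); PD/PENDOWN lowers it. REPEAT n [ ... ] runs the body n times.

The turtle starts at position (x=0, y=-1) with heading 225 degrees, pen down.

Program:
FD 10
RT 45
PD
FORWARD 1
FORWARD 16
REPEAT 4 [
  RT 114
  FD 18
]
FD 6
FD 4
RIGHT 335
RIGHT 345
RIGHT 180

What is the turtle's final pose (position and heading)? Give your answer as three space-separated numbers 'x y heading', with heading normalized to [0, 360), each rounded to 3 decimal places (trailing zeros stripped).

Executing turtle program step by step:
Start: pos=(0,-1), heading=225, pen down
FD 10: (0,-1) -> (-7.071,-8.071) [heading=225, draw]
RT 45: heading 225 -> 180
PD: pen down
FD 1: (-7.071,-8.071) -> (-8.071,-8.071) [heading=180, draw]
FD 16: (-8.071,-8.071) -> (-24.071,-8.071) [heading=180, draw]
REPEAT 4 [
  -- iteration 1/4 --
  RT 114: heading 180 -> 66
  FD 18: (-24.071,-8.071) -> (-16.75,8.373) [heading=66, draw]
  -- iteration 2/4 --
  RT 114: heading 66 -> 312
  FD 18: (-16.75,8.373) -> (-4.705,-5.004) [heading=312, draw]
  -- iteration 3/4 --
  RT 114: heading 312 -> 198
  FD 18: (-4.705,-5.004) -> (-21.824,-10.566) [heading=198, draw]
  -- iteration 4/4 --
  RT 114: heading 198 -> 84
  FD 18: (-21.824,-10.566) -> (-19.943,7.335) [heading=84, draw]
]
FD 6: (-19.943,7.335) -> (-19.316,13.302) [heading=84, draw]
FD 4: (-19.316,13.302) -> (-18.898,17.28) [heading=84, draw]
RT 335: heading 84 -> 109
RT 345: heading 109 -> 124
RT 180: heading 124 -> 304
Final: pos=(-18.898,17.28), heading=304, 9 segment(s) drawn

Answer: -18.898 17.28 304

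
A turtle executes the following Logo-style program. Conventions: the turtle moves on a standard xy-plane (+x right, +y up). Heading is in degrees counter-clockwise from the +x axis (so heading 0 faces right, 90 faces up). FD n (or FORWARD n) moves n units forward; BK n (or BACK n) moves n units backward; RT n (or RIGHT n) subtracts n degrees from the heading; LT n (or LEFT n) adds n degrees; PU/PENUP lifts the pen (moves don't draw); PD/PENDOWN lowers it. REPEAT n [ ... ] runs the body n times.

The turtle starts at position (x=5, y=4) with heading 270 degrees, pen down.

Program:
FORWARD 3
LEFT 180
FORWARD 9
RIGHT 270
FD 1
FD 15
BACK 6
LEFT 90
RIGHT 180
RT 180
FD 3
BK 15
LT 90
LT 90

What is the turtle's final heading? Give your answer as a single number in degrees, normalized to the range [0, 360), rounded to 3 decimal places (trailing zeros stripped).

Answer: 90

Derivation:
Executing turtle program step by step:
Start: pos=(5,4), heading=270, pen down
FD 3: (5,4) -> (5,1) [heading=270, draw]
LT 180: heading 270 -> 90
FD 9: (5,1) -> (5,10) [heading=90, draw]
RT 270: heading 90 -> 180
FD 1: (5,10) -> (4,10) [heading=180, draw]
FD 15: (4,10) -> (-11,10) [heading=180, draw]
BK 6: (-11,10) -> (-5,10) [heading=180, draw]
LT 90: heading 180 -> 270
RT 180: heading 270 -> 90
RT 180: heading 90 -> 270
FD 3: (-5,10) -> (-5,7) [heading=270, draw]
BK 15: (-5,7) -> (-5,22) [heading=270, draw]
LT 90: heading 270 -> 0
LT 90: heading 0 -> 90
Final: pos=(-5,22), heading=90, 7 segment(s) drawn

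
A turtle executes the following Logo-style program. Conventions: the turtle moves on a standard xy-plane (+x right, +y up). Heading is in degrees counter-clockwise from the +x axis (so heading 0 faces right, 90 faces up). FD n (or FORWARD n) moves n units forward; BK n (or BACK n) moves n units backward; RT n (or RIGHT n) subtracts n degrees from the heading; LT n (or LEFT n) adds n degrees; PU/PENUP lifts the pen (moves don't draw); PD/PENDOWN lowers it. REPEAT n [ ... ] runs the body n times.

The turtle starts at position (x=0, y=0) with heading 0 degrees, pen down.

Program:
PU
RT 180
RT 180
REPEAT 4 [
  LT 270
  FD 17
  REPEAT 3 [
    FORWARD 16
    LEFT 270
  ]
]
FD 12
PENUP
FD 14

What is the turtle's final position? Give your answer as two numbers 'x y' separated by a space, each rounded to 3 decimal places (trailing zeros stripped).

Answer: -38 -68

Derivation:
Executing turtle program step by step:
Start: pos=(0,0), heading=0, pen down
PU: pen up
RT 180: heading 0 -> 180
RT 180: heading 180 -> 0
REPEAT 4 [
  -- iteration 1/4 --
  LT 270: heading 0 -> 270
  FD 17: (0,0) -> (0,-17) [heading=270, move]
  REPEAT 3 [
    -- iteration 1/3 --
    FD 16: (0,-17) -> (0,-33) [heading=270, move]
    LT 270: heading 270 -> 180
    -- iteration 2/3 --
    FD 16: (0,-33) -> (-16,-33) [heading=180, move]
    LT 270: heading 180 -> 90
    -- iteration 3/3 --
    FD 16: (-16,-33) -> (-16,-17) [heading=90, move]
    LT 270: heading 90 -> 0
  ]
  -- iteration 2/4 --
  LT 270: heading 0 -> 270
  FD 17: (-16,-17) -> (-16,-34) [heading=270, move]
  REPEAT 3 [
    -- iteration 1/3 --
    FD 16: (-16,-34) -> (-16,-50) [heading=270, move]
    LT 270: heading 270 -> 180
    -- iteration 2/3 --
    FD 16: (-16,-50) -> (-32,-50) [heading=180, move]
    LT 270: heading 180 -> 90
    -- iteration 3/3 --
    FD 16: (-32,-50) -> (-32,-34) [heading=90, move]
    LT 270: heading 90 -> 0
  ]
  -- iteration 3/4 --
  LT 270: heading 0 -> 270
  FD 17: (-32,-34) -> (-32,-51) [heading=270, move]
  REPEAT 3 [
    -- iteration 1/3 --
    FD 16: (-32,-51) -> (-32,-67) [heading=270, move]
    LT 270: heading 270 -> 180
    -- iteration 2/3 --
    FD 16: (-32,-67) -> (-48,-67) [heading=180, move]
    LT 270: heading 180 -> 90
    -- iteration 3/3 --
    FD 16: (-48,-67) -> (-48,-51) [heading=90, move]
    LT 270: heading 90 -> 0
  ]
  -- iteration 4/4 --
  LT 270: heading 0 -> 270
  FD 17: (-48,-51) -> (-48,-68) [heading=270, move]
  REPEAT 3 [
    -- iteration 1/3 --
    FD 16: (-48,-68) -> (-48,-84) [heading=270, move]
    LT 270: heading 270 -> 180
    -- iteration 2/3 --
    FD 16: (-48,-84) -> (-64,-84) [heading=180, move]
    LT 270: heading 180 -> 90
    -- iteration 3/3 --
    FD 16: (-64,-84) -> (-64,-68) [heading=90, move]
    LT 270: heading 90 -> 0
  ]
]
FD 12: (-64,-68) -> (-52,-68) [heading=0, move]
PU: pen up
FD 14: (-52,-68) -> (-38,-68) [heading=0, move]
Final: pos=(-38,-68), heading=0, 0 segment(s) drawn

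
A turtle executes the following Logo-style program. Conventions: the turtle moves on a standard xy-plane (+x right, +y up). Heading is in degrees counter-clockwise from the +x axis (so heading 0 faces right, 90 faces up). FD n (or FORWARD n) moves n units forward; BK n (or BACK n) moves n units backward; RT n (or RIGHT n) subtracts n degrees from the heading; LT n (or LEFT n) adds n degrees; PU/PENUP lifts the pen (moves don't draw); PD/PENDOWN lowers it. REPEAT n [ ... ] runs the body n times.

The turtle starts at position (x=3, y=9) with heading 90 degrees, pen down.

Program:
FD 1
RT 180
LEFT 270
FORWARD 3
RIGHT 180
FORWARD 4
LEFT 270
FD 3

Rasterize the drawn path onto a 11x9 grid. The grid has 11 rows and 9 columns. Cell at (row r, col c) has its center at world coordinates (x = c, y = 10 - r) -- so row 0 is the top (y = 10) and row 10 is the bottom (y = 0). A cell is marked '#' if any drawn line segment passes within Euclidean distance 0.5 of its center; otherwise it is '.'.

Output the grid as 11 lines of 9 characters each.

Answer: #####....
...##....
....#....
....#....
.........
.........
.........
.........
.........
.........
.........

Derivation:
Segment 0: (3,9) -> (3,10)
Segment 1: (3,10) -> (0,10)
Segment 2: (0,10) -> (4,10)
Segment 3: (4,10) -> (4,7)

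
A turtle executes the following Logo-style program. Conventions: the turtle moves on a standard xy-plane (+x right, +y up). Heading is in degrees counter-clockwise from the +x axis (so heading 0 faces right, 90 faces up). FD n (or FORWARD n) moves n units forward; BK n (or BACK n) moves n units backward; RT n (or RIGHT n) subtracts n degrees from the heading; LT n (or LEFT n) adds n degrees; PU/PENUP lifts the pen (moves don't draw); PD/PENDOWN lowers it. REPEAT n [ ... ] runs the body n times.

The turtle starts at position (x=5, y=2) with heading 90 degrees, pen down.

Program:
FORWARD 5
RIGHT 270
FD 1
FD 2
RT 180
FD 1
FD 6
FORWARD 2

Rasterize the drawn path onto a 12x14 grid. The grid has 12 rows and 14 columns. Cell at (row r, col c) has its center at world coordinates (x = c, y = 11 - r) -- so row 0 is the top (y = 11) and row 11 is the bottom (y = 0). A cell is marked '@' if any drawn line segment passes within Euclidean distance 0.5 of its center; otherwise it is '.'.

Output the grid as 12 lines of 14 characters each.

Segment 0: (5,2) -> (5,7)
Segment 1: (5,7) -> (4,7)
Segment 2: (4,7) -> (2,7)
Segment 3: (2,7) -> (3,7)
Segment 4: (3,7) -> (9,7)
Segment 5: (9,7) -> (11,7)

Answer: ..............
..............
..............
..............
..@@@@@@@@@@..
.....@........
.....@........
.....@........
.....@........
.....@........
..............
..............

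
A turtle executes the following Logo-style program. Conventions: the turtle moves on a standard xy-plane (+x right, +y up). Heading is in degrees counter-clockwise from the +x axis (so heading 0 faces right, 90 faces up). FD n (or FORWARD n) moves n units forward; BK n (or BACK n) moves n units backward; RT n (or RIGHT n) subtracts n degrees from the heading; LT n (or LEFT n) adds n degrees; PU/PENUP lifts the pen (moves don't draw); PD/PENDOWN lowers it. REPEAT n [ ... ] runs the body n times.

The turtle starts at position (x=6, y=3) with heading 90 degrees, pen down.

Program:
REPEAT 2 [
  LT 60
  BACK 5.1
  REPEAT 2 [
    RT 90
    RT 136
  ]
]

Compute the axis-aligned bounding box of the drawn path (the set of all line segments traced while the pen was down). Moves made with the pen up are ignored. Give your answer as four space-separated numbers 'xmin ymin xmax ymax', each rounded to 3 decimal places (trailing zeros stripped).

Executing turtle program step by step:
Start: pos=(6,3), heading=90, pen down
REPEAT 2 [
  -- iteration 1/2 --
  LT 60: heading 90 -> 150
  BK 5.1: (6,3) -> (10.417,0.45) [heading=150, draw]
  REPEAT 2 [
    -- iteration 1/2 --
    RT 90: heading 150 -> 60
    RT 136: heading 60 -> 284
    -- iteration 2/2 --
    RT 90: heading 284 -> 194
    RT 136: heading 194 -> 58
  ]
  -- iteration 2/2 --
  LT 60: heading 58 -> 118
  BK 5.1: (10.417,0.45) -> (12.811,-4.053) [heading=118, draw]
  REPEAT 2 [
    -- iteration 1/2 --
    RT 90: heading 118 -> 28
    RT 136: heading 28 -> 252
    -- iteration 2/2 --
    RT 90: heading 252 -> 162
    RT 136: heading 162 -> 26
  ]
]
Final: pos=(12.811,-4.053), heading=26, 2 segment(s) drawn

Segment endpoints: x in {6, 10.417, 12.811}, y in {-4.053, 0.45, 3}
xmin=6, ymin=-4.053, xmax=12.811, ymax=3

Answer: 6 -4.053 12.811 3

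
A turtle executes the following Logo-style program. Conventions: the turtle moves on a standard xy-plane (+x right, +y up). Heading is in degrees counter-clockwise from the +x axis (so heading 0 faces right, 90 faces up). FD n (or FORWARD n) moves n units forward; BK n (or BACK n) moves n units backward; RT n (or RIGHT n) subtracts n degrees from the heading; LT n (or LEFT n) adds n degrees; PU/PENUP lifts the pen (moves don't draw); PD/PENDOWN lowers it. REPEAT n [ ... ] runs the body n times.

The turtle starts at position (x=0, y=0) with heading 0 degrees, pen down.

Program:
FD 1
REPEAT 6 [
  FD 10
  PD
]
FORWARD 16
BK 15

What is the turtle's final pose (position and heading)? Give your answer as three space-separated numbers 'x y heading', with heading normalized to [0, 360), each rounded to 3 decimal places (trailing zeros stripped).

Answer: 62 0 0

Derivation:
Executing turtle program step by step:
Start: pos=(0,0), heading=0, pen down
FD 1: (0,0) -> (1,0) [heading=0, draw]
REPEAT 6 [
  -- iteration 1/6 --
  FD 10: (1,0) -> (11,0) [heading=0, draw]
  PD: pen down
  -- iteration 2/6 --
  FD 10: (11,0) -> (21,0) [heading=0, draw]
  PD: pen down
  -- iteration 3/6 --
  FD 10: (21,0) -> (31,0) [heading=0, draw]
  PD: pen down
  -- iteration 4/6 --
  FD 10: (31,0) -> (41,0) [heading=0, draw]
  PD: pen down
  -- iteration 5/6 --
  FD 10: (41,0) -> (51,0) [heading=0, draw]
  PD: pen down
  -- iteration 6/6 --
  FD 10: (51,0) -> (61,0) [heading=0, draw]
  PD: pen down
]
FD 16: (61,0) -> (77,0) [heading=0, draw]
BK 15: (77,0) -> (62,0) [heading=0, draw]
Final: pos=(62,0), heading=0, 9 segment(s) drawn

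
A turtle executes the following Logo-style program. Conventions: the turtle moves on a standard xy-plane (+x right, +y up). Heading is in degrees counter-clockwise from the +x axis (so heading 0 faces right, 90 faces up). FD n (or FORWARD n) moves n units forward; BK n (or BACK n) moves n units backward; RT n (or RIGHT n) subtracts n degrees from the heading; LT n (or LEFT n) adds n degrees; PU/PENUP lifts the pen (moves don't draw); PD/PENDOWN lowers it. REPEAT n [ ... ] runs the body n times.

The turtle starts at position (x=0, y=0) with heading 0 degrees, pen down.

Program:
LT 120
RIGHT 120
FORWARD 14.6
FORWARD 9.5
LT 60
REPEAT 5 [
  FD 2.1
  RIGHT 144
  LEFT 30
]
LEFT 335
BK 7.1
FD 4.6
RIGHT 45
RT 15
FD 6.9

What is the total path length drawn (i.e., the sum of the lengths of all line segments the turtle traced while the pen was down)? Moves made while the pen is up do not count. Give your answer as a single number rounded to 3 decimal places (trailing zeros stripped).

Executing turtle program step by step:
Start: pos=(0,0), heading=0, pen down
LT 120: heading 0 -> 120
RT 120: heading 120 -> 0
FD 14.6: (0,0) -> (14.6,0) [heading=0, draw]
FD 9.5: (14.6,0) -> (24.1,0) [heading=0, draw]
LT 60: heading 0 -> 60
REPEAT 5 [
  -- iteration 1/5 --
  FD 2.1: (24.1,0) -> (25.15,1.819) [heading=60, draw]
  RT 144: heading 60 -> 276
  LT 30: heading 276 -> 306
  -- iteration 2/5 --
  FD 2.1: (25.15,1.819) -> (26.384,0.12) [heading=306, draw]
  RT 144: heading 306 -> 162
  LT 30: heading 162 -> 192
  -- iteration 3/5 --
  FD 2.1: (26.384,0.12) -> (24.33,-0.317) [heading=192, draw]
  RT 144: heading 192 -> 48
  LT 30: heading 48 -> 78
  -- iteration 4/5 --
  FD 2.1: (24.33,-0.317) -> (24.767,1.737) [heading=78, draw]
  RT 144: heading 78 -> 294
  LT 30: heading 294 -> 324
  -- iteration 5/5 --
  FD 2.1: (24.767,1.737) -> (26.466,0.503) [heading=324, draw]
  RT 144: heading 324 -> 180
  LT 30: heading 180 -> 210
]
LT 335: heading 210 -> 185
BK 7.1: (26.466,0.503) -> (33.539,1.122) [heading=185, draw]
FD 4.6: (33.539,1.122) -> (28.956,0.721) [heading=185, draw]
RT 45: heading 185 -> 140
RT 15: heading 140 -> 125
FD 6.9: (28.956,0.721) -> (24.999,6.373) [heading=125, draw]
Final: pos=(24.999,6.373), heading=125, 10 segment(s) drawn

Segment lengths:
  seg 1: (0,0) -> (14.6,0), length = 14.6
  seg 2: (14.6,0) -> (24.1,0), length = 9.5
  seg 3: (24.1,0) -> (25.15,1.819), length = 2.1
  seg 4: (25.15,1.819) -> (26.384,0.12), length = 2.1
  seg 5: (26.384,0.12) -> (24.33,-0.317), length = 2.1
  seg 6: (24.33,-0.317) -> (24.767,1.737), length = 2.1
  seg 7: (24.767,1.737) -> (26.466,0.503), length = 2.1
  seg 8: (26.466,0.503) -> (33.539,1.122), length = 7.1
  seg 9: (33.539,1.122) -> (28.956,0.721), length = 4.6
  seg 10: (28.956,0.721) -> (24.999,6.373), length = 6.9
Total = 53.2

Answer: 53.2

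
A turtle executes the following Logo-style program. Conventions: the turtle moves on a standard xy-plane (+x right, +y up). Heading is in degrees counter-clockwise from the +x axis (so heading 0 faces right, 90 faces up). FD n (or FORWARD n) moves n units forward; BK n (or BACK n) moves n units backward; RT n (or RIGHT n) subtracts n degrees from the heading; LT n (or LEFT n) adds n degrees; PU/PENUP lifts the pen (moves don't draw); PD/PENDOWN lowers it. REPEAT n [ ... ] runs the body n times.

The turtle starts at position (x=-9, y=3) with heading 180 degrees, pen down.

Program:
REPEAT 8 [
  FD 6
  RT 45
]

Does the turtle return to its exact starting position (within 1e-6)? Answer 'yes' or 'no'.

Executing turtle program step by step:
Start: pos=(-9,3), heading=180, pen down
REPEAT 8 [
  -- iteration 1/8 --
  FD 6: (-9,3) -> (-15,3) [heading=180, draw]
  RT 45: heading 180 -> 135
  -- iteration 2/8 --
  FD 6: (-15,3) -> (-19.243,7.243) [heading=135, draw]
  RT 45: heading 135 -> 90
  -- iteration 3/8 --
  FD 6: (-19.243,7.243) -> (-19.243,13.243) [heading=90, draw]
  RT 45: heading 90 -> 45
  -- iteration 4/8 --
  FD 6: (-19.243,13.243) -> (-15,17.485) [heading=45, draw]
  RT 45: heading 45 -> 0
  -- iteration 5/8 --
  FD 6: (-15,17.485) -> (-9,17.485) [heading=0, draw]
  RT 45: heading 0 -> 315
  -- iteration 6/8 --
  FD 6: (-9,17.485) -> (-4.757,13.243) [heading=315, draw]
  RT 45: heading 315 -> 270
  -- iteration 7/8 --
  FD 6: (-4.757,13.243) -> (-4.757,7.243) [heading=270, draw]
  RT 45: heading 270 -> 225
  -- iteration 8/8 --
  FD 6: (-4.757,7.243) -> (-9,3) [heading=225, draw]
  RT 45: heading 225 -> 180
]
Final: pos=(-9,3), heading=180, 8 segment(s) drawn

Start position: (-9, 3)
Final position: (-9, 3)
Distance = 0; < 1e-6 -> CLOSED

Answer: yes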